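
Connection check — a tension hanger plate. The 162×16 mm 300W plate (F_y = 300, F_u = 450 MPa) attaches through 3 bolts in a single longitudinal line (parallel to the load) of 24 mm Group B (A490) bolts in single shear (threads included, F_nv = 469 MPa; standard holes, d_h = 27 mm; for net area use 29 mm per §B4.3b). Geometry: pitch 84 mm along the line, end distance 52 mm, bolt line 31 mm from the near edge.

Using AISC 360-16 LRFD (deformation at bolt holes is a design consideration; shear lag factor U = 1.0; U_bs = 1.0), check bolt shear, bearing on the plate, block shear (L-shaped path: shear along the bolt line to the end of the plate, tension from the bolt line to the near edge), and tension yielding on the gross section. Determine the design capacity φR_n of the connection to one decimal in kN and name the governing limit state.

477.4 kN (bolt shear governs)

Bolt shear: A_b = π(24)²/4 = 452.39 mm². φR_n = 0.75 × 469 × 452.39 × 3 × 1 = 477.4 kN.
Bearing (16 mm plate, F_u = 450 MPa): end bolts L_c = 52 − 27/2 = 38.5, R_n = min(1.2×38.5×16×450, 2.4×24×16×450) = 332.64 kN/bolt; interior L_c = 84 − 27 = 57, R_n = 414.72 kN/bolt. φR_n = 0.75 × (1×332.64 + 2×414.72) = 871.6 kN.
Block shear: shear path 1×[52+2×84] = 1×220 mm, A_gv = 3520, A_nv = 1×(220 − 2.5×29)×16 = 2360 mm²; tension to near edge: (31 − 0.5×29)×16 = 264 mm². R_n = min(0.6×450×2360, 0.6×300×3520) + 1.0×450×264 = min(637.2, 633.6) + 118.8 = 752.4 kN. φR_n = 0.75 × 752.4 = 564.3 kN.
Tension yield (gross): A_g = 162×16 = 2592 mm². φR_n = 0.90 × 300 × 2592 = 699.8 kN.
Governing: min(477.4, 871.6, 564.3, 699.8) = 477.4 kN → bolt shear.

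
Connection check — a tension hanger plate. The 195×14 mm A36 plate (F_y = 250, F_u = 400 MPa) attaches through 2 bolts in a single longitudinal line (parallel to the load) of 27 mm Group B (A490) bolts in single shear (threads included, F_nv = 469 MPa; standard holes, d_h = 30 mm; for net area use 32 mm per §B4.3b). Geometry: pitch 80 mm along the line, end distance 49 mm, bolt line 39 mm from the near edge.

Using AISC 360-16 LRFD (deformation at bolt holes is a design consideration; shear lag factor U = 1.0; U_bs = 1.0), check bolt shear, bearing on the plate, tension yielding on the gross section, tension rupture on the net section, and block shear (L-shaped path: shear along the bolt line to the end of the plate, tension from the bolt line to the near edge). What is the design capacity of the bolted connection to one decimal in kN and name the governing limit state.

299.8 kN (block shear governs)

Bolt shear: A_b = π(27)²/4 = 572.56 mm². φR_n = 0.75 × 469 × 572.56 × 2 × 1 = 402.8 kN.
Bearing (14 mm plate, F_u = 400 MPa): end bolts L_c = 49 − 30/2 = 34, R_n = min(1.2×34×14×400, 2.4×27×14×400) = 228.48 kN/bolt; interior L_c = 80 − 30 = 50, R_n = 336 kN/bolt. φR_n = 0.75 × (1×228.48 + 1×336) = 423.4 kN.
Tension yield (gross): A_g = 195×14 = 2730 mm². φR_n = 0.90 × 250 × 2730 = 614.3 kN.
Tension rupture (net): A_n = (195 − 1×32)×14 = 2282 mm² (U = 1.0, A_e = A_n). φR_n = 0.75 × 400 × 2282 = 684.6 kN.
Block shear: shear path 1×[49+1×80] = 1×129 mm, A_gv = 1806, A_nv = 1×(129 − 1.5×32)×14 = 1134 mm²; tension to near edge: (39 − 0.5×32)×14 = 322 mm². R_n = min(0.6×400×1134, 0.6×250×1806) + 1.0×400×322 = min(272.16, 270.9) + 128.8 = 399.7 kN. φR_n = 0.75 × 399.7 = 299.8 kN.
Governing: min(402.8, 423.4, 614.3, 684.6, 299.8) = 299.8 kN → block shear.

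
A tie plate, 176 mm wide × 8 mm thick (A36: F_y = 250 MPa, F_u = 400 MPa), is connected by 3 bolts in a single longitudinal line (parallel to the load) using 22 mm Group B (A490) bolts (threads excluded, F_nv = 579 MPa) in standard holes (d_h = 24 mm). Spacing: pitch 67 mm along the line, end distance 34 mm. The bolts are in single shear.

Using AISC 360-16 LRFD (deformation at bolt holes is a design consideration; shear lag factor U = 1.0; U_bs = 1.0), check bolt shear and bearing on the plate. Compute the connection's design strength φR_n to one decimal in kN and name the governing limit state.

311.0 kN (bearing governs)

Bolt shear: A_b = π(22)²/4 = 380.13 mm². φR_n = 0.75 × 579 × 380.13 × 3 × 1 = 495.2 kN.
Bearing (8 mm plate, F_u = 400 MPa): end bolts L_c = 34 − 24/2 = 22, R_n = min(1.2×22×8×400, 2.4×22×8×400) = 84.48 kN/bolt; interior L_c = 67 − 24 = 43, R_n = 165.12 kN/bolt. φR_n = 0.75 × (1×84.48 + 2×165.12) = 311.0 kN.
Governing: min(495.2, 311.0) = 311.0 kN → bearing.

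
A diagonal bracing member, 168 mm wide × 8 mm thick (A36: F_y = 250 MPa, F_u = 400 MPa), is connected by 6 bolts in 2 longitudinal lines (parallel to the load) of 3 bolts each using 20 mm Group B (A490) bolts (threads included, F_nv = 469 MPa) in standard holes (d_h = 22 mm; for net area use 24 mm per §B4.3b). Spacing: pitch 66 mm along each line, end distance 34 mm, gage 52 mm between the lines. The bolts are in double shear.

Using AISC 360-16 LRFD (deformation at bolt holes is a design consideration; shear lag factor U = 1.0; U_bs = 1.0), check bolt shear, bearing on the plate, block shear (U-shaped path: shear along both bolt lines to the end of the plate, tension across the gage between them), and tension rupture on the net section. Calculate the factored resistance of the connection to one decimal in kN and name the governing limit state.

Bolt shear: A_b = π(20)²/4 = 314.16 mm². φR_n = 0.75 × 469 × 314.16 × 6 × 2 = 1326.1 kN.
Bearing (8 mm plate, F_u = 400 MPa): end bolts L_c = 34 − 22/2 = 23, R_n = min(1.2×23×8×400, 2.4×20×8×400) = 88.32 kN/bolt; interior L_c = 66 − 22 = 44, R_n = 153.6 kN/bolt. φR_n = 0.75 × (2×88.32 + 4×153.6) = 593.3 kN.
Block shear: shear path 2×[34+2×66] = 2×166 mm, A_gv = 2656, A_nv = 2×(166 − 2.5×24)×8 = 1696 mm²; tension across gage: (52 − 1×24)×8 = 224 mm². R_n = min(0.6×400×1696, 0.6×250×2656) + 1.0×400×224 = min(407.04, 398.4) + 89.6 = 488 kN. φR_n = 0.75 × 488 = 366.0 kN.
Tension rupture (net): A_n = (168 − 2×24)×8 = 960 mm² (U = 1.0, A_e = A_n). φR_n = 0.75 × 400 × 960 = 288.0 kN.
Governing: min(1326.1, 593.3, 366.0, 288.0) = 288.0 kN → net-section rupture.

288.0 kN (net-section rupture governs)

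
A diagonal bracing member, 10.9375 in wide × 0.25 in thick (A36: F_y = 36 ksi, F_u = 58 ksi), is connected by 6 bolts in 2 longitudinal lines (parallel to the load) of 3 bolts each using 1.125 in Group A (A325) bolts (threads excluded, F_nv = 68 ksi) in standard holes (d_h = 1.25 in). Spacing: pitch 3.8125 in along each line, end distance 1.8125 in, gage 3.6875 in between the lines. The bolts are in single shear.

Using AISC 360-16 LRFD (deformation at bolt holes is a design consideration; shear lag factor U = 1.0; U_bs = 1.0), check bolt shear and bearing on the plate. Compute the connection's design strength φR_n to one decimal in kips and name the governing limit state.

Bolt shear: A_b = π(1.125)²/4 = 0.99402 in². φR_n = 0.75 × 68 × 0.99402 × 6 × 1 = 304.2 kips.
Bearing (0.25 in plate, F_u = 58 ksi): end bolts L_c = 1.8125 − 1.25/2 = 1.1875, R_n = min(1.2×1.1875×0.25×58, 2.4×1.125×0.25×58) = 20.663 kips/bolt; interior L_c = 3.8125 − 1.25 = 2.5625, R_n = 39.15 kips/bolt. φR_n = 0.75 × (2×20.663 + 4×39.15) = 148.4 kips.
Governing: min(304.2, 148.4) = 148.4 kips → bearing.

148.4 kips (bearing governs)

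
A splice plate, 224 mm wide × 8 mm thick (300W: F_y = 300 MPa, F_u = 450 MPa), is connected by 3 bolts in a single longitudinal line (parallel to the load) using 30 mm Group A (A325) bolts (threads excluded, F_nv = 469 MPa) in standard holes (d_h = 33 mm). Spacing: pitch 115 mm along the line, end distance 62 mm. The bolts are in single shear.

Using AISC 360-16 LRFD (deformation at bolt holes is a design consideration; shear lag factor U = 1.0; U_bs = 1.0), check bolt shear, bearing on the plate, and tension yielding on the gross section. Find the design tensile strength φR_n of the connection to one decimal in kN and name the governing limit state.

Bolt shear: A_b = π(30)²/4 = 706.86 mm². φR_n = 0.75 × 469 × 706.86 × 3 × 1 = 745.9 kN.
Bearing (8 mm plate, F_u = 450 MPa): end bolts L_c = 62 − 33/2 = 45.5, R_n = min(1.2×45.5×8×450, 2.4×30×8×450) = 196.56 kN/bolt; interior L_c = 115 − 33 = 82, R_n = 259.2 kN/bolt. φR_n = 0.75 × (1×196.56 + 2×259.2) = 536.2 kN.
Tension yield (gross): A_g = 224×8 = 1792 mm². φR_n = 0.90 × 300 × 1792 = 483.8 kN.
Governing: min(745.9, 536.2, 483.8) = 483.8 kN → gross-section yield.

483.8 kN (gross-section yield governs)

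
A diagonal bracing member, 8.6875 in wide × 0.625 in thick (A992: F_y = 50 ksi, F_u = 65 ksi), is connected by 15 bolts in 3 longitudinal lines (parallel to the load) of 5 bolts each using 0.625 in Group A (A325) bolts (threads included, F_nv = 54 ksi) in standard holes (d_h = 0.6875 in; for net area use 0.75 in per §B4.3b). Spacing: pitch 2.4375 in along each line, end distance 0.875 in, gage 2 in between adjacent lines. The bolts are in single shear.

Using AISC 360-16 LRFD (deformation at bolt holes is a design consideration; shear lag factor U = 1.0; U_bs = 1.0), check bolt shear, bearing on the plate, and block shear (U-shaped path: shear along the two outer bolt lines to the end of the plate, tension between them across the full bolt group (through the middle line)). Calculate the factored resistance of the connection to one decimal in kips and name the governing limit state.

Bolt shear: A_b = π(0.625)²/4 = 0.3068 in². φR_n = 0.75 × 54 × 0.3068 × 15 × 1 = 186.4 kips.
Bearing (0.625 in plate, F_u = 65 ksi): end bolts L_c = 0.875 − 0.6875/2 = 0.53125, R_n = min(1.2×0.53125×0.625×65, 2.4×0.625×0.625×65) = 25.898 kips/bolt; interior L_c = 2.4375 − 0.6875 = 1.75, R_n = 60.938 kips/bolt. φR_n = 0.75 × (3×25.898 + 12×60.938) = 606.7 kips.
Block shear: shear path 2×[0.875+4×2.4375] = 2×10.625 in, A_gv = 13.281, A_nv = 2×(10.625 − 4.5×0.75)×0.625 = 9.0625 in²; tension across gage: (4 − 2×0.75)×0.625 = 1.5625 in². R_n = min(0.6×65×9.0625, 0.6×50×13.281) + 1.0×65×1.5625 = min(353.44, 398.43) + 101.56 = 455 kips. φR_n = 0.75 × 455 = 341.3 kips.
Governing: min(186.4, 606.7, 341.3) = 186.4 kips → bolt shear.

186.4 kips (bolt shear governs)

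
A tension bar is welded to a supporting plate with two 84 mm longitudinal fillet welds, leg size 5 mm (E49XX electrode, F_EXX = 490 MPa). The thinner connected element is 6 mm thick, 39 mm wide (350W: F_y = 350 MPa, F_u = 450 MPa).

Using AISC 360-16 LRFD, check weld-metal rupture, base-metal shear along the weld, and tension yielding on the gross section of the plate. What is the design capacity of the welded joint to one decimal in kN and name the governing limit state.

73.7 kN (gross-section yield governs)

Weld metal: throat = 0.707×5 = 3.535 mm, L = 2×84 = 168 mm. φR_n = 0.75 × 0.6 × 490 × 3.535 × 168 = 131.0 kN.
Base metal shear (6 mm plate): yield φR_n = 1.0×0.6×350×6×168 = 211.7 kN; rupture φR_n = 0.75×0.6×450×6×168 = 204.1 kN; take 204.1 kN (rupture).
Tension yield (gross): A_g = 39×6 = 234 mm². φR_n = 0.90 × 350 × 234 = 73.7 kN.
Governing: min(131.0, 204.1, 73.7) = 73.7 kN → gross-section yield.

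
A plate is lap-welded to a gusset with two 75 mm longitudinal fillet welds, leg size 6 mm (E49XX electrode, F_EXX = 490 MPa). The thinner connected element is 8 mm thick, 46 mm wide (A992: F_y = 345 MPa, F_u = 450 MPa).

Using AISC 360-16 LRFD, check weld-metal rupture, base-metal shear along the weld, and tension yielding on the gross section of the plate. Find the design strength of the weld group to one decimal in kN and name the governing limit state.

114.3 kN (gross-section yield governs)

Weld metal: throat = 0.707×6 = 4.242 mm, L = 2×75 = 150 mm. φR_n = 0.75 × 0.6 × 490 × 4.242 × 150 = 140.3 kN.
Base metal shear (8 mm plate): yield φR_n = 1.0×0.6×345×8×150 = 248.4 kN; rupture φR_n = 0.75×0.6×450×8×150 = 243.0 kN; take 243.0 kN (rupture).
Tension yield (gross): A_g = 46×8 = 368 mm². φR_n = 0.90 × 345 × 368 = 114.3 kN.
Governing: min(140.3, 243.0, 114.3) = 114.3 kN → gross-section yield.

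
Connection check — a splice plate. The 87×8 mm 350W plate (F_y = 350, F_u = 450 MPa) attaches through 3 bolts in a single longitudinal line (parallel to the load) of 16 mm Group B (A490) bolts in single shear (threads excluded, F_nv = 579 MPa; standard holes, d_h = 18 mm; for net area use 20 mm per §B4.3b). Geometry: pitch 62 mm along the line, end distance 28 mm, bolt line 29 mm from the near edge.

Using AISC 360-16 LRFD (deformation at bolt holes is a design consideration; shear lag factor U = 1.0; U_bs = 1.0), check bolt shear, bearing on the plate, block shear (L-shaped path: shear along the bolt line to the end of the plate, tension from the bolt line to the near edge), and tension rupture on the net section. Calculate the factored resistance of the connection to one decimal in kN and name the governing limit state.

Bolt shear: A_b = π(16)²/4 = 201.06 mm². φR_n = 0.75 × 579 × 201.06 × 3 × 1 = 261.9 kN.
Bearing (8 mm plate, F_u = 450 MPa): end bolts L_c = 28 − 18/2 = 19, R_n = min(1.2×19×8×450, 2.4×16×8×450) = 82.08 kN/bolt; interior L_c = 62 − 18 = 44, R_n = 138.24 kN/bolt. φR_n = 0.75 × (1×82.08 + 2×138.24) = 268.9 kN.
Block shear: shear path 1×[28+2×62] = 1×152 mm, A_gv = 1216, A_nv = 1×(152 − 2.5×20)×8 = 816 mm²; tension to near edge: (29 − 0.5×20)×8 = 152 mm². R_n = min(0.6×450×816, 0.6×350×1216) + 1.0×450×152 = min(220.32, 255.36) + 68.4 = 288.72 kN. φR_n = 0.75 × 288.72 = 216.5 kN.
Tension rupture (net): A_n = (87 − 1×20)×8 = 536 mm² (U = 1.0, A_e = A_n). φR_n = 0.75 × 450 × 536 = 180.9 kN.
Governing: min(261.9, 268.9, 216.5, 180.9) = 180.9 kN → net-section rupture.

180.9 kN (net-section rupture governs)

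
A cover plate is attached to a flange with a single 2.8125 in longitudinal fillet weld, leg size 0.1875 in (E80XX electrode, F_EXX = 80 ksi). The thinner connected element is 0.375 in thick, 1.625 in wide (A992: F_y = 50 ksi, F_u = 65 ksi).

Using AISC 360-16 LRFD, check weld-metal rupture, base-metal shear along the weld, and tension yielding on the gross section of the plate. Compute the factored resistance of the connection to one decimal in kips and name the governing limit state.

13.4 kips (weld metal governs)

Weld metal: throat = 0.707×0.1875 = 0.13256 in, L = 2.8125 in. φR_n = 0.75 × 0.6 × 80 × 0.13256 × 2.8125 = 13.4 kips.
Base metal shear (0.375 in plate): yield φR_n = 1.0×0.6×50×0.375×2.8125 = 31.6 kips; rupture φR_n = 0.75×0.6×65×0.375×2.8125 = 30.8 kips; take 30.8 kips (rupture).
Tension yield (gross): A_g = 1.625×0.375 = 0.60938 in². φR_n = 0.90 × 50 × 0.60938 = 27.4 kips.
Governing: min(13.4, 30.8, 27.4) = 13.4 kips → weld metal.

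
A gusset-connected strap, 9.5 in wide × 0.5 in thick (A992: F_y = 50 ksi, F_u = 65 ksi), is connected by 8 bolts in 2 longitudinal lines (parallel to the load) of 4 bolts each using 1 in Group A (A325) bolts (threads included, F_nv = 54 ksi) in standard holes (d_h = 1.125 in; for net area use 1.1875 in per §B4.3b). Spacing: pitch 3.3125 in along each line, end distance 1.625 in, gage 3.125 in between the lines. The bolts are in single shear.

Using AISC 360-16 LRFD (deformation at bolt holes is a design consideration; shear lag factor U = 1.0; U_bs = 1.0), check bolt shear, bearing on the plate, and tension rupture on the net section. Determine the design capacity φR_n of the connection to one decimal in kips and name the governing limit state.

173.7 kips (net-section rupture governs)

Bolt shear: A_b = π(1)²/4 = 0.7854 in². φR_n = 0.75 × 54 × 0.7854 × 8 × 1 = 254.5 kips.
Bearing (0.5 in plate, F_u = 65 ksi): end bolts L_c = 1.625 − 1.125/2 = 1.0625, R_n = min(1.2×1.0625×0.5×65, 2.4×1×0.5×65) = 41.438 kips/bolt; interior L_c = 3.3125 − 1.125 = 2.1875, R_n = 78 kips/bolt. φR_n = 0.75 × (2×41.438 + 6×78) = 413.2 kips.
Tension rupture (net): A_n = (9.5 − 2×1.1875)×0.5 = 3.5625 in² (U = 1.0, A_e = A_n). φR_n = 0.75 × 65 × 3.5625 = 173.7 kips.
Governing: min(254.5, 413.2, 173.7) = 173.7 kips → net-section rupture.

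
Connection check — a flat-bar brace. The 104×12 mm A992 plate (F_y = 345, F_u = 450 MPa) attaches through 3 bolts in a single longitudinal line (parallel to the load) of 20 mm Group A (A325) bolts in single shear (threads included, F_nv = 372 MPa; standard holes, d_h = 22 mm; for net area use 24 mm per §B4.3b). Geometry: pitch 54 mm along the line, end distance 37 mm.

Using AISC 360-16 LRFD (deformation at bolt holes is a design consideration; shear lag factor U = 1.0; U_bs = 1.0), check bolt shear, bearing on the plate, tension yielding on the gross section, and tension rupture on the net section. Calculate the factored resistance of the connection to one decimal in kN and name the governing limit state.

Bolt shear: A_b = π(20)²/4 = 314.16 mm². φR_n = 0.75 × 372 × 314.16 × 3 × 1 = 263.0 kN.
Bearing (12 mm plate, F_u = 450 MPa): end bolts L_c = 37 − 22/2 = 26, R_n = min(1.2×26×12×450, 2.4×20×12×450) = 168.48 kN/bolt; interior L_c = 54 − 22 = 32, R_n = 207.36 kN/bolt. φR_n = 0.75 × (1×168.48 + 2×207.36) = 437.4 kN.
Tension yield (gross): A_g = 104×12 = 1248 mm². φR_n = 0.90 × 345 × 1248 = 387.5 kN.
Tension rupture (net): A_n = (104 − 1×24)×12 = 960 mm² (U = 1.0, A_e = A_n). φR_n = 0.75 × 450 × 960 = 324.0 kN.
Governing: min(263.0, 437.4, 387.5, 324.0) = 263.0 kN → bolt shear.

263.0 kN (bolt shear governs)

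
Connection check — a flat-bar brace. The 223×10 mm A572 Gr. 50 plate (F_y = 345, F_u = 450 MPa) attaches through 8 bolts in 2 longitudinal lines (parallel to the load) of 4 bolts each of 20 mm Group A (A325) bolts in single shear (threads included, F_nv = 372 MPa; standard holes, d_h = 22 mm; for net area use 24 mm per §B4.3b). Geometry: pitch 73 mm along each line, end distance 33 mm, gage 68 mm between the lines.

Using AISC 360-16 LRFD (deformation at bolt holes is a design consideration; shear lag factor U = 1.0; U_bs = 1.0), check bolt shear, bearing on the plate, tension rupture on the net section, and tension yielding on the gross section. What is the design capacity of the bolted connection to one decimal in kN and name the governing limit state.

590.6 kN (net-section rupture governs)

Bolt shear: A_b = π(20)²/4 = 314.16 mm². φR_n = 0.75 × 372 × 314.16 × 8 × 1 = 701.2 kN.
Bearing (10 mm plate, F_u = 450 MPa): end bolts L_c = 33 − 22/2 = 22, R_n = min(1.2×22×10×450, 2.4×20×10×450) = 118.8 kN/bolt; interior L_c = 73 − 22 = 51, R_n = 216 kN/bolt. φR_n = 0.75 × (2×118.8 + 6×216) = 1150.2 kN.
Tension rupture (net): A_n = (223 − 2×24)×10 = 1750 mm² (U = 1.0, A_e = A_n). φR_n = 0.75 × 450 × 1750 = 590.6 kN.
Tension yield (gross): A_g = 223×10 = 2230 mm². φR_n = 0.90 × 345 × 2230 = 692.4 kN.
Governing: min(701.2, 1150.2, 590.6, 692.4) = 590.6 kN → net-section rupture.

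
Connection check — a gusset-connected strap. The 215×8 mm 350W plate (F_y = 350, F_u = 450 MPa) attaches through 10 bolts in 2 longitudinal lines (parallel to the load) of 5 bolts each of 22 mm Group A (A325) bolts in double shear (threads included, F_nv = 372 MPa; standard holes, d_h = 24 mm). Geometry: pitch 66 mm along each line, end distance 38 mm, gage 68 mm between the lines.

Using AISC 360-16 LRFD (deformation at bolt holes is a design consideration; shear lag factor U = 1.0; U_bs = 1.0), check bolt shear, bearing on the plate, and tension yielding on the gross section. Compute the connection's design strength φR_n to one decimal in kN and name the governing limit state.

541.8 kN (gross-section yield governs)

Bolt shear: A_b = π(22)²/4 = 380.13 mm². φR_n = 0.75 × 372 × 380.13 × 10 × 2 = 2121.1 kN.
Bearing (8 mm plate, F_u = 450 MPa): end bolts L_c = 38 − 24/2 = 26, R_n = min(1.2×26×8×450, 2.4×22×8×450) = 112.32 kN/bolt; interior L_c = 66 − 24 = 42, R_n = 181.44 kN/bolt. φR_n = 0.75 × (2×112.32 + 8×181.44) = 1257.1 kN.
Tension yield (gross): A_g = 215×8 = 1720 mm². φR_n = 0.90 × 350 × 1720 = 541.8 kN.
Governing: min(2121.1, 1257.1, 541.8) = 541.8 kN → gross-section yield.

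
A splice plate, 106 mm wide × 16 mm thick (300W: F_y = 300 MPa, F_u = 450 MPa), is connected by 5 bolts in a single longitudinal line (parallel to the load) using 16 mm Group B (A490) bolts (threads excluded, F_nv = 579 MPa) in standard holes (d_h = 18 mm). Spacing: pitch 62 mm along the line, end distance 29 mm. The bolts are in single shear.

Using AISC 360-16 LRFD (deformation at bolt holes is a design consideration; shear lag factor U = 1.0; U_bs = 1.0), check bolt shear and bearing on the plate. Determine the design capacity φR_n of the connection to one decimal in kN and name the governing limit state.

436.6 kN (bolt shear governs)

Bolt shear: A_b = π(16)²/4 = 201.06 mm². φR_n = 0.75 × 579 × 201.06 × 5 × 1 = 436.6 kN.
Bearing (16 mm plate, F_u = 450 MPa): end bolts L_c = 29 − 18/2 = 20, R_n = min(1.2×20×16×450, 2.4×16×16×450) = 172.8 kN/bolt; interior L_c = 62 − 18 = 44, R_n = 276.48 kN/bolt. φR_n = 0.75 × (1×172.8 + 4×276.48) = 959.0 kN.
Governing: min(436.6, 959.0) = 436.6 kN → bolt shear.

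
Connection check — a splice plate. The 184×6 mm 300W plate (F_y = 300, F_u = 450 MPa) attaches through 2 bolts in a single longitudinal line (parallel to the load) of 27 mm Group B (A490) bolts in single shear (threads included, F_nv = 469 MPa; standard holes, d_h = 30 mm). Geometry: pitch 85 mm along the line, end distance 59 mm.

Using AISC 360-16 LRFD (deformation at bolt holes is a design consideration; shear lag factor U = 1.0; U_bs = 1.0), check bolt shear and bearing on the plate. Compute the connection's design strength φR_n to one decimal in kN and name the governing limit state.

238.1 kN (bearing governs)

Bolt shear: A_b = π(27)²/4 = 572.56 mm². φR_n = 0.75 × 469 × 572.56 × 2 × 1 = 402.8 kN.
Bearing (6 mm plate, F_u = 450 MPa): end bolts L_c = 59 − 30/2 = 44, R_n = min(1.2×44×6×450, 2.4×27×6×450) = 142.56 kN/bolt; interior L_c = 85 − 30 = 55, R_n = 174.96 kN/bolt. φR_n = 0.75 × (1×142.56 + 1×174.96) = 238.1 kN.
Governing: min(402.8, 238.1) = 238.1 kN → bearing.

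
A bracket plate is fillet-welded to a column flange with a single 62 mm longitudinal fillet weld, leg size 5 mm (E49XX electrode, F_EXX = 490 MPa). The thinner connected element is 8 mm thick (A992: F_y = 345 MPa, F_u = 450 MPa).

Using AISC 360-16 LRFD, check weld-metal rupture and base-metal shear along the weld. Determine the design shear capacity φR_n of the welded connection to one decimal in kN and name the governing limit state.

Weld metal: throat = 0.707×5 = 3.535 mm, L = 62 mm. φR_n = 0.75 × 0.6 × 490 × 3.535 × 62 = 48.3 kN.
Base metal shear (8 mm plate): yield φR_n = 1.0×0.6×345×8×62 = 102.7 kN; rupture φR_n = 0.75×0.6×450×8×62 = 100.4 kN; take 100.4 kN (rupture).
Governing: min(48.3, 100.4) = 48.3 kN → weld metal.

48.3 kN (weld metal governs)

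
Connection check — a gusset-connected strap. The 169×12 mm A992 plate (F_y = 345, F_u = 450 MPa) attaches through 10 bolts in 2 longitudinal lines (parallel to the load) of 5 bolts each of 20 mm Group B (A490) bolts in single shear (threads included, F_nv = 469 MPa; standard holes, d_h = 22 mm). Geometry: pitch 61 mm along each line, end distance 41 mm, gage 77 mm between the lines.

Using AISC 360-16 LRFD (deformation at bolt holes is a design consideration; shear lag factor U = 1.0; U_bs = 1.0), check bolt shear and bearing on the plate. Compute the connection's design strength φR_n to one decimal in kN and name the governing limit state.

Bolt shear: A_b = π(20)²/4 = 314.16 mm². φR_n = 0.75 × 469 × 314.16 × 10 × 1 = 1105.1 kN.
Bearing (12 mm plate, F_u = 450 MPa): end bolts L_c = 41 − 22/2 = 30, R_n = min(1.2×30×12×450, 2.4×20×12×450) = 194.4 kN/bolt; interior L_c = 61 − 22 = 39, R_n = 252.72 kN/bolt. φR_n = 0.75 × (2×194.4 + 8×252.72) = 1807.9 kN.
Governing: min(1105.1, 1807.9) = 1105.1 kN → bolt shear.

1105.1 kN (bolt shear governs)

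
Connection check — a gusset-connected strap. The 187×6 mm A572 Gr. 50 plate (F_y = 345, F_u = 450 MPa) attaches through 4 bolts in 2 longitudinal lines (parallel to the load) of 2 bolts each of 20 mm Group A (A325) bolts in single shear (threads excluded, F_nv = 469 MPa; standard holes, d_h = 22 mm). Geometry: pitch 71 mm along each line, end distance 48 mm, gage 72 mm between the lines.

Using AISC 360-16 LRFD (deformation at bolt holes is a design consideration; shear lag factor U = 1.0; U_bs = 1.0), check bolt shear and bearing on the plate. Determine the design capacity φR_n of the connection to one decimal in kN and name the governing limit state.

374.2 kN (bearing governs)

Bolt shear: A_b = π(20)²/4 = 314.16 mm². φR_n = 0.75 × 469 × 314.16 × 4 × 1 = 442.0 kN.
Bearing (6 mm plate, F_u = 450 MPa): end bolts L_c = 48 − 22/2 = 37, R_n = min(1.2×37×6×450, 2.4×20×6×450) = 119.88 kN/bolt; interior L_c = 71 − 22 = 49, R_n = 129.6 kN/bolt. φR_n = 0.75 × (2×119.88 + 2×129.6) = 374.2 kN.
Governing: min(442.0, 374.2) = 374.2 kN → bearing.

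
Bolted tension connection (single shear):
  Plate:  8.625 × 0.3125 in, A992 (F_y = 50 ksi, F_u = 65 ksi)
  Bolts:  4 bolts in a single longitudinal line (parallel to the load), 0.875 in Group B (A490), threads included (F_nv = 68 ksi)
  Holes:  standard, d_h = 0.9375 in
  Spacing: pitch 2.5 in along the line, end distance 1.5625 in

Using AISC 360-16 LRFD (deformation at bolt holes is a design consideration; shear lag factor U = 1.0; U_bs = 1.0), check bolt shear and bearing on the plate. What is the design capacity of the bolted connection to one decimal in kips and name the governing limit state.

Bolt shear: A_b = π(0.875)²/4 = 0.60132 in². φR_n = 0.75 × 68 × 0.60132 × 4 × 1 = 122.7 kips.
Bearing (0.3125 in plate, F_u = 65 ksi): end bolts L_c = 1.5625 − 0.9375/2 = 1.09375, R_n = min(1.2×1.09375×0.3125×65, 2.4×0.875×0.3125×65) = 26.66 kips/bolt; interior L_c = 2.5 − 0.9375 = 1.5625, R_n = 38.086 kips/bolt. φR_n = 0.75 × (1×26.66 + 3×38.086) = 105.7 kips.
Governing: min(122.7, 105.7) = 105.7 kips → bearing.

105.7 kips (bearing governs)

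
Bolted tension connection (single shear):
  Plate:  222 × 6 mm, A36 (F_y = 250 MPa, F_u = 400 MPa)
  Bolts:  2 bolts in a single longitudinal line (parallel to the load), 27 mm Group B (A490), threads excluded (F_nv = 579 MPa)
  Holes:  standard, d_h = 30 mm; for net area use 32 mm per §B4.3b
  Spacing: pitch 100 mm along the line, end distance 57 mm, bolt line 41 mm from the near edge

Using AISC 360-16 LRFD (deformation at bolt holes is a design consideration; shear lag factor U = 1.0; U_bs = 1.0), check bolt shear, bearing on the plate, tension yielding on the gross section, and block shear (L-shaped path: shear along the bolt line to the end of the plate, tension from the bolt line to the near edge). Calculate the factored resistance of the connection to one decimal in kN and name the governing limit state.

Bolt shear: A_b = π(27)²/4 = 572.56 mm². φR_n = 0.75 × 579 × 572.56 × 2 × 1 = 497.3 kN.
Bearing (6 mm plate, F_u = 400 MPa): end bolts L_c = 57 − 30/2 = 42, R_n = min(1.2×42×6×400, 2.4×27×6×400) = 120.96 kN/bolt; interior L_c = 100 − 30 = 70, R_n = 155.52 kN/bolt. φR_n = 0.75 × (1×120.96 + 1×155.52) = 207.4 kN.
Tension yield (gross): A_g = 222×6 = 1332 mm². φR_n = 0.90 × 250 × 1332 = 299.7 kN.
Block shear: shear path 1×[57+1×100] = 1×157 mm, A_gv = 942, A_nv = 1×(157 − 1.5×32)×6 = 654 mm²; tension to near edge: (41 − 0.5×32)×6 = 150 mm². R_n = min(0.6×400×654, 0.6×250×942) + 1.0×400×150 = min(156.96, 141.3) + 60 = 201.3 kN. φR_n = 0.75 × 201.3 = 151.0 kN.
Governing: min(497.3, 207.4, 299.7, 151.0) = 151.0 kN → block shear.

151.0 kN (block shear governs)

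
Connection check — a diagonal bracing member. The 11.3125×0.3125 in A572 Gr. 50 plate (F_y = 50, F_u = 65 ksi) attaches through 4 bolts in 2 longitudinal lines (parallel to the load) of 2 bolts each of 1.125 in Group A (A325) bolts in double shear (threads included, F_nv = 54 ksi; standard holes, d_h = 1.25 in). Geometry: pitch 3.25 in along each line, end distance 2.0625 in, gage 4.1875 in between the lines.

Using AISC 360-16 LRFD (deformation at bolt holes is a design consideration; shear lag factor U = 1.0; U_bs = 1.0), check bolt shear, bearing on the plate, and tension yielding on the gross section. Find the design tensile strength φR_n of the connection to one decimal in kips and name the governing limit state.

125.7 kips (bearing governs)

Bolt shear: A_b = π(1.125)²/4 = 0.99402 in². φR_n = 0.75 × 54 × 0.99402 × 4 × 2 = 322.1 kips.
Bearing (0.3125 in plate, F_u = 65 ksi): end bolts L_c = 2.0625 − 1.25/2 = 1.4375, R_n = min(1.2×1.4375×0.3125×65, 2.4×1.125×0.3125×65) = 35.039 kips/bolt; interior L_c = 3.25 − 1.25 = 2, R_n = 48.75 kips/bolt. φR_n = 0.75 × (2×35.039 + 2×48.75) = 125.7 kips.
Tension yield (gross): A_g = 11.3125×0.3125 = 3.5352 in². φR_n = 0.90 × 50 × 3.5352 = 159.1 kips.
Governing: min(322.1, 125.7, 159.1) = 125.7 kips → bearing.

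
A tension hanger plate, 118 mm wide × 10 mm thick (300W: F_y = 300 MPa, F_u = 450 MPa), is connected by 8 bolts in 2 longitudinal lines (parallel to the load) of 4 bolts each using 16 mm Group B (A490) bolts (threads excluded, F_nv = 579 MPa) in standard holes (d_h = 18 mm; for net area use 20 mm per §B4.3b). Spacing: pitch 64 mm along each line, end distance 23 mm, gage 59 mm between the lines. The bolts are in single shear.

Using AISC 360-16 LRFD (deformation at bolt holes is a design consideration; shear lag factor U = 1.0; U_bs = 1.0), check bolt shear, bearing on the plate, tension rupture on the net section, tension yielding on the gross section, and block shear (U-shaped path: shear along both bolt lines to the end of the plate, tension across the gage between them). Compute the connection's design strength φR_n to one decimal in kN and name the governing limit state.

263.3 kN (net-section rupture governs)

Bolt shear: A_b = π(16)²/4 = 201.06 mm². φR_n = 0.75 × 579 × 201.06 × 8 × 1 = 698.5 kN.
Bearing (10 mm plate, F_u = 450 MPa): end bolts L_c = 23 − 18/2 = 14, R_n = min(1.2×14×10×450, 2.4×16×10×450) = 75.6 kN/bolt; interior L_c = 64 − 18 = 46, R_n = 172.8 kN/bolt. φR_n = 0.75 × (2×75.6 + 6×172.8) = 891.0 kN.
Tension rupture (net): A_n = (118 − 2×20)×10 = 780 mm² (U = 1.0, A_e = A_n). φR_n = 0.75 × 450 × 780 = 263.3 kN.
Tension yield (gross): A_g = 118×10 = 1180 mm². φR_n = 0.90 × 300 × 1180 = 318.6 kN.
Block shear: shear path 2×[23+3×64] = 2×215 mm, A_gv = 4300, A_nv = 2×(215 − 3.5×20)×10 = 2900 mm²; tension across gage: (59 − 1×20)×10 = 390 mm². R_n = min(0.6×450×2900, 0.6×300×4300) + 1.0×450×390 = min(783, 774) + 175.5 = 949.5 kN. φR_n = 0.75 × 949.5 = 712.1 kN.
Governing: min(698.5, 891.0, 263.3, 318.6, 712.1) = 263.3 kN → net-section rupture.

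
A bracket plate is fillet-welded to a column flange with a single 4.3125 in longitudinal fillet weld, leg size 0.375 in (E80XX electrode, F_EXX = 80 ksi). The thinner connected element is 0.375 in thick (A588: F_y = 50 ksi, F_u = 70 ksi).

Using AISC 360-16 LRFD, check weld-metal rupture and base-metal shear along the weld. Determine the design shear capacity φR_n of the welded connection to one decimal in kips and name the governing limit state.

41.2 kips (weld metal governs)

Weld metal: throat = 0.707×0.375 = 0.26513 in, L = 4.3125 in. φR_n = 0.75 × 0.6 × 80 × 0.26513 × 4.3125 = 41.2 kips.
Base metal shear (0.375 in plate): yield φR_n = 1.0×0.6×50×0.375×4.3125 = 48.5 kips; rupture φR_n = 0.75×0.6×70×0.375×4.3125 = 50.9 kips; take 48.5 kips (yield).
Governing: min(41.2, 48.5) = 41.2 kips → weld metal.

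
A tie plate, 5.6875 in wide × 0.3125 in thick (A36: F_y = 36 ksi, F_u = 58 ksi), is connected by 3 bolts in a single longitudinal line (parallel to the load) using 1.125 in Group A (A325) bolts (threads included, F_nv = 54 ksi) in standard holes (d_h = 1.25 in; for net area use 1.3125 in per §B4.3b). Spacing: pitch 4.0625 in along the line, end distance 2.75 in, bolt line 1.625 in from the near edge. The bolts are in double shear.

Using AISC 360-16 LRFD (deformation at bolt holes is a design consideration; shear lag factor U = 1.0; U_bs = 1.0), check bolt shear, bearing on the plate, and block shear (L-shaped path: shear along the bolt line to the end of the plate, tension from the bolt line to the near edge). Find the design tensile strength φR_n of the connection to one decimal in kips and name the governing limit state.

68.2 kips (block shear governs)

Bolt shear: A_b = π(1.125)²/4 = 0.99402 in². φR_n = 0.75 × 54 × 0.99402 × 3 × 2 = 241.5 kips.
Bearing (0.3125 in plate, F_u = 58 ksi): end bolts L_c = 2.75 − 1.25/2 = 2.125, R_n = min(1.2×2.125×0.3125×58, 2.4×1.125×0.3125×58) = 46.219 kips/bolt; interior L_c = 4.0625 − 1.25 = 2.8125, R_n = 48.938 kips/bolt. φR_n = 0.75 × (1×46.219 + 2×48.938) = 108.1 kips.
Block shear: shear path 1×[2.75+2×4.0625] = 1×10.875 in, A_gv = 3.3984, A_nv = 1×(10.875 − 2.5×1.3125)×0.3125 = 2.373 in²; tension to near edge: (1.625 − 0.5×1.3125)×0.3125 = 0.30273 in². R_n = min(0.6×58×2.373, 0.6×36×3.3984) + 1.0×58×0.30273 = min(82.58, 73.405) + 17.558 = 90.963 kips. φR_n = 0.75 × 90.963 = 68.2 kips.
Governing: min(241.5, 108.1, 68.2) = 68.2 kips → block shear.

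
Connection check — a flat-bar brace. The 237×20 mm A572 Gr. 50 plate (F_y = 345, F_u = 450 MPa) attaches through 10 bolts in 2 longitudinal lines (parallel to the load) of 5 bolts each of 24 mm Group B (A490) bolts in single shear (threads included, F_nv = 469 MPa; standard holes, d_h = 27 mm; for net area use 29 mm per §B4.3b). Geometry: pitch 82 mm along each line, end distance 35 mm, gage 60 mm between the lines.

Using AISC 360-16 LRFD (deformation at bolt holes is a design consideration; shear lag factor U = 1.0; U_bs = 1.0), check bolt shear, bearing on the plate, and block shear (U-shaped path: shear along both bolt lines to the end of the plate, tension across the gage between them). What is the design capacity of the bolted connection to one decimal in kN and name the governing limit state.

Bolt shear: A_b = π(24)²/4 = 452.39 mm². φR_n = 0.75 × 469 × 452.39 × 10 × 1 = 1591.3 kN.
Bearing (20 mm plate, F_u = 450 MPa): end bolts L_c = 35 − 27/2 = 21.5, R_n = min(1.2×21.5×20×450, 2.4×24×20×450) = 232.2 kN/bolt; interior L_c = 82 − 27 = 55, R_n = 518.4 kN/bolt. φR_n = 0.75 × (2×232.2 + 8×518.4) = 3458.7 kN.
Block shear: shear path 2×[35+4×82] = 2×363 mm, A_gv = 14520, A_nv = 2×(363 − 4.5×29)×20 = 9300 mm²; tension across gage: (60 − 1×29)×20 = 620 mm². R_n = min(0.6×450×9300, 0.6×345×14520) + 1.0×450×620 = min(2511, 3005.6) + 279 = 2790 kN. φR_n = 0.75 × 2790 = 2092.5 kN.
Governing: min(1591.3, 3458.7, 2092.5) = 1591.3 kN → bolt shear.

1591.3 kN (bolt shear governs)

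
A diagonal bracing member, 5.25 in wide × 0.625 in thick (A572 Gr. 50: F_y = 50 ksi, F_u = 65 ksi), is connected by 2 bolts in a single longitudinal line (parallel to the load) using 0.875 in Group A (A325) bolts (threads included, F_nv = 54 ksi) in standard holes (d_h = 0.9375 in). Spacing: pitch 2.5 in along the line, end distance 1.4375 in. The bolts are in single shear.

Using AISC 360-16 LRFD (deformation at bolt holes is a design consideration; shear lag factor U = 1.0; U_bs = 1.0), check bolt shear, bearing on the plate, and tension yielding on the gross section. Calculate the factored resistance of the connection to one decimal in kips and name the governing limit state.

48.7 kips (bolt shear governs)

Bolt shear: A_b = π(0.875)²/4 = 0.60132 in². φR_n = 0.75 × 54 × 0.60132 × 2 × 1 = 48.7 kips.
Bearing (0.625 in plate, F_u = 65 ksi): end bolts L_c = 1.4375 − 0.9375/2 = 0.96875, R_n = min(1.2×0.96875×0.625×65, 2.4×0.875×0.625×65) = 47.227 kips/bolt; interior L_c = 2.5 − 0.9375 = 1.5625, R_n = 76.172 kips/bolt. φR_n = 0.75 × (1×47.227 + 1×76.172) = 92.5 kips.
Tension yield (gross): A_g = 5.25×0.625 = 3.2813 in². φR_n = 0.90 × 50 × 3.2813 = 147.7 kips.
Governing: min(48.7, 92.5, 147.7) = 48.7 kips → bolt shear.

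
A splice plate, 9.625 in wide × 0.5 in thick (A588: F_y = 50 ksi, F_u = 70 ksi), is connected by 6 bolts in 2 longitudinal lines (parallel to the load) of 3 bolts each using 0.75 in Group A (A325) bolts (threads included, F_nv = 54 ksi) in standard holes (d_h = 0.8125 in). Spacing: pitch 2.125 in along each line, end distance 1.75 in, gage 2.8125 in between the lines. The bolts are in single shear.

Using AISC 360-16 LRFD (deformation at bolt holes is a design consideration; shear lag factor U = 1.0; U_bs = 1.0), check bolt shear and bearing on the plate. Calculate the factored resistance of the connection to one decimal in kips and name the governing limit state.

107.4 kips (bolt shear governs)

Bolt shear: A_b = π(0.75)²/4 = 0.44179 in². φR_n = 0.75 × 54 × 0.44179 × 6 × 1 = 107.4 kips.
Bearing (0.5 in plate, F_u = 70 ksi): end bolts L_c = 1.75 − 0.8125/2 = 1.34375, R_n = min(1.2×1.34375×0.5×70, 2.4×0.75×0.5×70) = 56.438 kips/bolt; interior L_c = 2.125 − 0.8125 = 1.3125, R_n = 55.125 kips/bolt. φR_n = 0.75 × (2×56.438 + 4×55.125) = 250.0 kips.
Governing: min(107.4, 250.0) = 107.4 kips → bolt shear.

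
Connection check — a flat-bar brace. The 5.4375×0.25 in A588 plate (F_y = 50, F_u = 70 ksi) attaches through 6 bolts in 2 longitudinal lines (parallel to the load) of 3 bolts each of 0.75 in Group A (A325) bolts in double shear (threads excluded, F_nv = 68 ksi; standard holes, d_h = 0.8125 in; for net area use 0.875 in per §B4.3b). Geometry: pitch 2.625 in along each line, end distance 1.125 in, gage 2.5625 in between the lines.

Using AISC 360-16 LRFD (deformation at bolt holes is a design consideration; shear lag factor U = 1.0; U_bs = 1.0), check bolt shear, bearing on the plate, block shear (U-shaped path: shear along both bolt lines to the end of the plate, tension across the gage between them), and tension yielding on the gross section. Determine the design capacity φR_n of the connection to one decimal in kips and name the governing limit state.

61.2 kips (gross-section yield governs)

Bolt shear: A_b = π(0.75)²/4 = 0.44179 in². φR_n = 0.75 × 68 × 0.44179 × 6 × 2 = 270.4 kips.
Bearing (0.25 in plate, F_u = 70 ksi): end bolts L_c = 1.125 − 0.8125/2 = 0.71875, R_n = min(1.2×0.71875×0.25×70, 2.4×0.75×0.25×70) = 15.094 kips/bolt; interior L_c = 2.625 − 0.8125 = 1.8125, R_n = 31.5 kips/bolt. φR_n = 0.75 × (2×15.094 + 4×31.5) = 117.1 kips.
Block shear: shear path 2×[1.125+2×2.625] = 2×6.375 in, A_gv = 3.1875, A_nv = 2×(6.375 − 2.5×0.875)×0.25 = 2.0938 in²; tension across gage: (2.5625 − 1×0.875)×0.25 = 0.42188 in². R_n = min(0.6×70×2.0938, 0.6×50×3.1875) + 1.0×70×0.42188 = min(87.94, 95.625) + 29.532 = 117.47 kips. φR_n = 0.75 × 117.47 = 88.1 kips.
Tension yield (gross): A_g = 5.4375×0.25 = 1.3594 in². φR_n = 0.90 × 50 × 1.3594 = 61.2 kips.
Governing: min(270.4, 117.1, 88.1, 61.2) = 61.2 kips → gross-section yield.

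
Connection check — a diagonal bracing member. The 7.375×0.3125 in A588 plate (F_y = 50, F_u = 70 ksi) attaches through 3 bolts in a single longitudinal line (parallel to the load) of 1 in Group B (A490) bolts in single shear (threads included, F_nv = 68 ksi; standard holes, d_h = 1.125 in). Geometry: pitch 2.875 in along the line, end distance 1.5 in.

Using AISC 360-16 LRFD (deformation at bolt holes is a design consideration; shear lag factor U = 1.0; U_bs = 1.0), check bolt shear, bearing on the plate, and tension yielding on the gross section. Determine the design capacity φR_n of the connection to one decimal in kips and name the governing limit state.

87.4 kips (bearing governs)

Bolt shear: A_b = π(1)²/4 = 0.7854 in². φR_n = 0.75 × 68 × 0.7854 × 3 × 1 = 120.2 kips.
Bearing (0.3125 in plate, F_u = 70 ksi): end bolts L_c = 1.5 − 1.125/2 = 0.9375, R_n = min(1.2×0.9375×0.3125×70, 2.4×1×0.3125×70) = 24.609 kips/bolt; interior L_c = 2.875 − 1.125 = 1.75, R_n = 45.938 kips/bolt. φR_n = 0.75 × (1×24.609 + 2×45.938) = 87.4 kips.
Tension yield (gross): A_g = 7.375×0.3125 = 2.3047 in². φR_n = 0.90 × 50 × 2.3047 = 103.7 kips.
Governing: min(120.2, 87.4, 103.7) = 87.4 kips → bearing.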